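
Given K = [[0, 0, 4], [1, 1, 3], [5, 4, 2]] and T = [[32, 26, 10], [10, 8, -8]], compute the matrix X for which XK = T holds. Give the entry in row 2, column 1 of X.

Right-multiplying both sides by K⁻¹ gives X = TK⁻¹.
det K = -4; the adjugate gives K⁻¹ = [[5/2, -4, 1], [-13/4, 5, -1], [1/4, 0, 0]].
X = TK⁻¹ = [[32, 26, 10], [10, 8, -8]] · [[5/2, -4, 1], [-13/4, 5, -1], [1/4, 0, 0]] = [[-2, 2, 6], [-3, 0, 2]].

-3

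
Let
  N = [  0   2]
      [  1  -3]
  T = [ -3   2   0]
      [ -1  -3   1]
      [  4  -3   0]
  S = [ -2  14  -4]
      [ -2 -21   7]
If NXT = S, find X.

X = N⁻¹ST⁻¹ (apply N⁻¹ on the left and T⁻¹ on the right).
N has determinant -2; N⁻¹ = [[3/2, 1], [1/2, 0]].
T has determinant -1; T⁻¹ = [[-3, 0, -2], [-4, 0, -3], [-15, 1, -11]].
N⁻¹S = [[-5, 0, 1], [-1, 7, -2]].
X = (N⁻¹S)T⁻¹ = [[0, 1, -1], [5, -2, 3]].

X = [[0, 1, -1], [5, -2, 3]]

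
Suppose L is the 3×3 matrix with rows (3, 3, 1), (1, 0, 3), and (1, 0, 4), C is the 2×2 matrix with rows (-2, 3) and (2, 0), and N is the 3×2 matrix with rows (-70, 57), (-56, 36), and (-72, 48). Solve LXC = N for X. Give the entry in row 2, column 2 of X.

X = L⁻¹NC⁻¹ (apply L⁻¹ on the left and C⁻¹ on the right).
L has determinant -3; L⁻¹ = [[0, 4, -3], [1/3, -11/3, 8/3], [0, -1, 1]].
det C = -6; the adjugate gives C⁻¹ = [[0, 1/2], [1/3, 1/3]].
L⁻¹N = [[-8, 0], [-10, 15], [-16, 12]].
X = (L⁻¹N)C⁻¹ = [[0, -4], [5, 0], [4, -4]].

0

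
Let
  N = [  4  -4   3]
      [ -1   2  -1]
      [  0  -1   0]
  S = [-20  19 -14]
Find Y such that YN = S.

Y = [[-6, -4, -3]]

Since N sits to the right of Y, Y = SN⁻¹.
det N = -1, so N⁻¹ = [[1, 3, 2], [0, 0, -1], [-1, -4, -4]].
Y = SN⁻¹ = [[-20, 19, -14]] · [[1, 3, 2], [0, 0, -1], [-1, -4, -4]] = [[-6, -4, -3]].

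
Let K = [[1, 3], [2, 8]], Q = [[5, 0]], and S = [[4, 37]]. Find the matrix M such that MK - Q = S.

MK = S + Q = [[9, 37]].
K is on the right of M, so right-multiply by K⁻¹: M = (S + Q)K⁻¹.
det K = 2; the adjugate gives K⁻¹ = [[4, -3/2], [-1, 1/2]].
M = (S + Q)K⁻¹ = [[-1, 5]].

M = [[-1, 5]]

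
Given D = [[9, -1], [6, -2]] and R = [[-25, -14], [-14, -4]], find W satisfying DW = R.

W = [[-3, -2], [-2, -4]]

D is on the left of W, so left-multiply by D⁻¹: W = D⁻¹R.
det D = -12; the adjugate gives D⁻¹ = [[1/6, -1/12], [1/2, -3/4]].
W = D⁻¹R = [[1/6, -1/12], [1/2, -3/4]] · [[-25, -14], [-14, -4]] = [[-3, -2], [-2, -4]].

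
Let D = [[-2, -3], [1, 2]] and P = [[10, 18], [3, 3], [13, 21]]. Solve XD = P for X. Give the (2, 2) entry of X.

Right-multiplying both sides by D⁻¹ gives X = PD⁻¹.
det D = -1; the adjugate gives D⁻¹ = [[-2, -3], [1, 2]].
X = PD⁻¹ = [[10, 18], [3, 3], [13, 21]] · [[-2, -3], [1, 2]] = [[-2, 6], [-3, -3], [-5, 3]].

-3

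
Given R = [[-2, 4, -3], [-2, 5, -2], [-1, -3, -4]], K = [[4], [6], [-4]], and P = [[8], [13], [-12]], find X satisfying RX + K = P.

RX = P − K = [[4], [7], [-8]].
R is on the left of X, so left-multiply by R⁻¹: X = R⁻¹(P − K).
det R = -5, so R⁻¹ = [[26/5, -5, -7/5], [6/5, -1, -2/5], [-11/5, 2, 2/5]].
X = R⁻¹(P − K) = [[-3], [1], [2]].

X = [[-3], [1], [2]]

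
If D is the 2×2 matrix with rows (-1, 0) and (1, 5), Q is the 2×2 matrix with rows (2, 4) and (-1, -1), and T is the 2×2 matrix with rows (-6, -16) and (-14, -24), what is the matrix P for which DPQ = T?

Left-multiply by D⁻¹ and right-multiply by Q⁻¹: P = D⁻¹TQ⁻¹.
det D = -5; the adjugate gives D⁻¹ = [[-1, 0], [1/5, 1/5]].
Q has determinant 2; Q⁻¹ = [[-1/2, -2], [1/2, 1]].
D⁻¹T = [[6, 16], [-4, -8]].
P = (D⁻¹T)Q⁻¹ = [[5, 4], [-2, 0]].

P = [[5, 4], [-2, 0]]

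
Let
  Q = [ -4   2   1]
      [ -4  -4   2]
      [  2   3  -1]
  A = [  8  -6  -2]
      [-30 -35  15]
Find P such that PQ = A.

Since Q sits to the right of P, P = AQ⁻¹.
det Q = 4; the adjugate gives Q⁻¹ = [[-1/2, 5/4, 2], [0, 1/2, 1], [-1, 4, 6]].
P = AQ⁻¹ = [[8, -6, -2], [-30, -35, 15]] · [[-1/2, 5/4, 2], [0, 1/2, 1], [-1, 4, 6]] = [[-2, -1, -2], [0, 5, -5]].

P = [[-2, -1, -2], [0, 5, -5]]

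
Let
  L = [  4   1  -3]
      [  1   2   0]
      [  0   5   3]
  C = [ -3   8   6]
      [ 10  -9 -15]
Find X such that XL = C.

Right-multiplying both sides by L⁻¹ gives X = CL⁻¹.
det L = 6; the adjugate gives L⁻¹ = [[1, -3, 1], [-1/2, 2, -1/2], [5/6, -10/3, 7/6]].
X = CL⁻¹ = [[-3, 8, 6], [10, -9, -15]] · [[1, -3, 1], [-1/2, 2, -1/2], [5/6, -10/3, 7/6]] = [[-2, 5, 0], [2, 2, -3]].

X = [[-2, 5, 0], [2, 2, -3]]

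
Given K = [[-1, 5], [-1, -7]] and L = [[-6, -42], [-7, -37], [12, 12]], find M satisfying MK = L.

K is on the right of M, so right-multiply by K⁻¹: M = LK⁻¹.
det K = 12, so K⁻¹ = [[-7/12, -5/12], [1/12, -1/12]].
M = LK⁻¹ = [[-6, -42], [-7, -37], [12, 12]] · [[-7/12, -5/12], [1/12, -1/12]] = [[0, 6], [1, 6], [-6, -6]].

M = [[0, 6], [1, 6], [-6, -6]]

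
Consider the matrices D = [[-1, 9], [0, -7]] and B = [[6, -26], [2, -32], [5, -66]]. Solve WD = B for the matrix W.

W = [[-6, -4], [-2, 2], [-5, 3]]

D is on the right of W, so right-multiply by D⁻¹: W = BD⁻¹.
D has determinant 7; D⁻¹ = [[-1, -9/7], [0, -1/7]].
W = BD⁻¹ = [[6, -26], [2, -32], [5, -66]] · [[-1, -9/7], [0, -1/7]] = [[-6, -4], [-2, 2], [-5, 3]].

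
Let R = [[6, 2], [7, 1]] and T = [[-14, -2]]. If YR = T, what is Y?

Since R sits to the right of Y, Y = TR⁻¹.
R has determinant -8; R⁻¹ = [[-1/8, 1/4], [7/8, -3/4]].
Y = TR⁻¹ = [[-14, -2]] · [[-1/8, 1/4], [7/8, -3/4]] = [[0, -2]].

Y = [[0, -2]]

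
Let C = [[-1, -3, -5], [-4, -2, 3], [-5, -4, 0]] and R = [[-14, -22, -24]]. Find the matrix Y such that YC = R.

Y = [[6, 2, 0]]

Right-multiplying both sides by C⁻¹ gives Y = RC⁻¹.
det C = 3; the adjugate gives C⁻¹ = [[4, 20/3, -19/3], [-5, -25/3, 23/3], [2, 11/3, -10/3]].
Y = RC⁻¹ = [[-14, -22, -24]] · [[4, 20/3, -19/3], [-5, -25/3, 23/3], [2, 11/3, -10/3]] = [[6, 2, 0]].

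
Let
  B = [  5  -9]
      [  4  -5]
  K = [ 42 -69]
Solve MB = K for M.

Right-multiplying both sides by B⁻¹ gives M = KB⁻¹.
det B = 11, so B⁻¹ = [[-5/11, 9/11], [-4/11, 5/11]].
M = KB⁻¹ = [[42, -69]] · [[-5/11, 9/11], [-4/11, 5/11]] = [[6, 3]].

M = [[6, 3]]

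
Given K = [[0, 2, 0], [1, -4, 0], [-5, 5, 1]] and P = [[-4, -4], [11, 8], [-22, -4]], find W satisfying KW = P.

Left-multiplying both sides by K⁻¹ gives W = K⁻¹P.
K has determinant -2; K⁻¹ = [[2, 1, 0], [1/2, 0, 0], [15/2, 5, 1]].
W = K⁻¹P = [[2, 1, 0], [1/2, 0, 0], [15/2, 5, 1]] · [[-4, -4], [11, 8], [-22, -4]] = [[3, 0], [-2, -2], [3, 6]].

W = [[3, 0], [-2, -2], [3, 6]]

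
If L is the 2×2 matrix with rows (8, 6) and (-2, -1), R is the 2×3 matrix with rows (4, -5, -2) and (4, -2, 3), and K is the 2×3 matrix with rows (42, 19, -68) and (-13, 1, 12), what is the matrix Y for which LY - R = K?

Y = [[2, -2, -5], [5, 5, -5]]

LY = K + R = [[46, 14, -70], [-9, -1, 15]].
L is on the left of Y, so left-multiply by L⁻¹: Y = L⁻¹(K + R).
L has determinant 4; L⁻¹ = [[-1/4, -3/2], [1/2, 2]].
Y = L⁻¹(K + R) = [[2, -2, -5], [5, 5, -5]].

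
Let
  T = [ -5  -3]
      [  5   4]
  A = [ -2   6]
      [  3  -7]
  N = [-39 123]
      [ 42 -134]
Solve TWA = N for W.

W = T⁻¹NA⁻¹ (apply T⁻¹ on the left and A⁻¹ on the right).
det T = -5, so T⁻¹ = [[-4/5, -3/5], [1, 1]].
det A = -4, so A⁻¹ = [[7/4, 3/2], [3/4, 1/2]].
T⁻¹N = [[6, -18], [3, -11]].
W = (T⁻¹N)A⁻¹ = [[-3, 0], [-3, -1]].

W = [[-3, 0], [-3, -1]]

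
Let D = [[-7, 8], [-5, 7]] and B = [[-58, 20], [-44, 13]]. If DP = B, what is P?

D is on the left of P, so left-multiply by D⁻¹: P = D⁻¹B.
D has determinant -9; D⁻¹ = [[-7/9, 8/9], [-5/9, 7/9]].
P = D⁻¹B = [[-7/9, 8/9], [-5/9, 7/9]] · [[-58, 20], [-44, 13]] = [[6, -4], [-2, -1]].

P = [[6, -4], [-2, -1]]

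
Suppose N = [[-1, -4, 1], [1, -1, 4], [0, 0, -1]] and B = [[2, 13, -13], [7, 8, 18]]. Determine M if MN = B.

Right-multiplying both sides by N⁻¹ gives M = BN⁻¹.
det N = -5; the adjugate gives N⁻¹ = [[-1/5, 4/5, 3], [-1/5, -1/5, -1], [0, 0, -1]].
M = BN⁻¹ = [[2, 13, -13], [7, 8, 18]] · [[-1/5, 4/5, 3], [-1/5, -1/5, -1], [0, 0, -1]] = [[-3, -1, 6], [-3, 4, -5]].

M = [[-3, -1, 6], [-3, 4, -5]]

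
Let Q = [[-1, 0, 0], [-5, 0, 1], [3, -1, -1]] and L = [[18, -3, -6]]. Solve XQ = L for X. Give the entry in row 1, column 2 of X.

Right-multiplying both sides by Q⁻¹ gives X = LQ⁻¹.
det Q = -1; the adjugate gives Q⁻¹ = [[-1, 0, 0], [2, -1, -1], [-5, 1, 0]].
X = LQ⁻¹ = [[18, -3, -6]] · [[-1, 0, 0], [2, -1, -1], [-5, 1, 0]] = [[6, -3, 3]].

-3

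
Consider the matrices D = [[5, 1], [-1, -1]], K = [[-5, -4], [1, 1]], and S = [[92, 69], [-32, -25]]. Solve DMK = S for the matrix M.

M = [[-4, -5], [-3, 2]]

Isolating M: multiply by D⁻¹ from the left and K⁻¹ from the right, so M = D⁻¹SK⁻¹.
det D = -4, so D⁻¹ = [[1/4, 1/4], [-1/4, -5/4]].
det K = -1, so K⁻¹ = [[-1, -4], [1, 5]].
D⁻¹S = [[15, 11], [17, 14]].
M = (D⁻¹S)K⁻¹ = [[-4, -5], [-3, 2]].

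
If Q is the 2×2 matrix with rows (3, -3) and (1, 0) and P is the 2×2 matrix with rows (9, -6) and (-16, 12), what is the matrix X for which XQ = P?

X = [[2, 3], [-4, -4]]

Right-multiplying both sides by Q⁻¹ gives X = PQ⁻¹.
det Q = 3, so Q⁻¹ = [[0, 1], [-1/3, 1]].
X = PQ⁻¹ = [[9, -6], [-16, 12]] · [[0, 1], [-1/3, 1]] = [[2, 3], [-4, -4]].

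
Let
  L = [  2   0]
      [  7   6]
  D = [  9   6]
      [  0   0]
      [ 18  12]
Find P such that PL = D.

P = [[1, 1], [0, 0], [2, 2]]

L is on the right of P, so right-multiply by L⁻¹: P = DL⁻¹.
det L = 12, so L⁻¹ = [[1/2, 0], [-7/12, 1/6]].
P = DL⁻¹ = [[9, 6], [0, 0], [18, 12]] · [[1/2, 0], [-7/12, 1/6]] = [[1, 1], [0, 0], [2, 2]].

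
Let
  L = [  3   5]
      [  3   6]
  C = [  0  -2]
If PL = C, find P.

P = [[2, -2]]

Right-multiplying both sides by L⁻¹ gives P = CL⁻¹.
det L = 3, so L⁻¹ = [[2, -5/3], [-1, 1]].
P = CL⁻¹ = [[0, -2]] · [[2, -5/3], [-1, 1]] = [[2, -2]].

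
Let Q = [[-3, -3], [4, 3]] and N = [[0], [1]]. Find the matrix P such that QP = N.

Since Q multiplies P on the left, P = Q⁻¹N.
det Q = 3, so Q⁻¹ = [[1, 1], [-4/3, -1]].
P = Q⁻¹N = [[1, 1], [-4/3, -1]] · [[0], [1]] = [[1], [-1]].

P = [[1], [-1]]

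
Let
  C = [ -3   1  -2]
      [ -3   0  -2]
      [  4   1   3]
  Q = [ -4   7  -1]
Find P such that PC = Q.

P = [[2, 6, 5]]

Since C sits to the right of P, P = QC⁻¹.
det C = 1; the adjugate gives C⁻¹ = [[2, -5, -2], [1, -1, 0], [-3, 7, 3]].
P = QC⁻¹ = [[-4, 7, -1]] · [[2, -5, -2], [1, -1, 0], [-3, 7, 3]] = [[2, 6, 5]].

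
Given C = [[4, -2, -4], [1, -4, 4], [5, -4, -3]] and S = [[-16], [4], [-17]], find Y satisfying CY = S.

Y = [[0], [2], [3]]

Left-multiplying both sides by C⁻¹ gives Y = C⁻¹S.
det C = 2; the adjugate gives C⁻¹ = [[14, 5, -12], [23/2, 4, -10], [8, 3, -7]].
Y = C⁻¹S = [[14, 5, -12], [23/2, 4, -10], [8, 3, -7]] · [[-16], [4], [-17]] = [[0], [2], [3]].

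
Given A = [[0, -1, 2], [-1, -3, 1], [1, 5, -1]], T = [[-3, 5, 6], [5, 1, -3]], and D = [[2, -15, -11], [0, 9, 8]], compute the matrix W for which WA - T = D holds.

W = [[-3, -4, -5], [5, -5, 0]]

WA = D + T = [[-1, -10, -5], [5, 10, 5]].
A is on the right of W, so right-multiply by A⁻¹: W = (D + T)A⁻¹.
det A = -4, so A⁻¹ = [[1/2, -9/4, -5/4], [0, 1/2, 1/2], [1/2, 1/4, 1/4]].
W = (D + T)A⁻¹ = [[-3, -4, -5], [5, -5, 0]].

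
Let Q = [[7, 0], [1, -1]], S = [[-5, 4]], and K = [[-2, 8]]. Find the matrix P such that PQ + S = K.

PQ = K − S = [[3, 4]].
Since Q sits to the right of P, P = (K − S)Q⁻¹.
det Q = -7; the adjugate gives Q⁻¹ = [[1/7, 0], [1/7, -1]].
P = (K − S)Q⁻¹ = [[1, -4]].

P = [[1, -4]]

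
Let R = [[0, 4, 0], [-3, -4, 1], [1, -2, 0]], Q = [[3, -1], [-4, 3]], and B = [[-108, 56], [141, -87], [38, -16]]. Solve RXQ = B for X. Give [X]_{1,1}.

X = R⁻¹BQ⁻¹ (apply R⁻¹ on the left and Q⁻¹ on the right).
R has determinant 4; R⁻¹ = [[1/2, 0, 1], [1/4, 0, 0], [5/2, 1, 3]].
det Q = 5; the adjugate gives Q⁻¹ = [[3/5, 1/5], [4/5, 3/5]].
R⁻¹B = [[-16, 12], [-27, 14], [-15, 5]].
X = (R⁻¹B)Q⁻¹ = [[0, 4], [-5, 3], [-5, 0]].

0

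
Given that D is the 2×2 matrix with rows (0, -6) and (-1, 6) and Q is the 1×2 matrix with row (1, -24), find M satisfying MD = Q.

Since D sits to the right of M, M = QD⁻¹.
det D = -6, so D⁻¹ = [[-1, -1], [-1/6, 0]].
M = QD⁻¹ = [[1, -24]] · [[-1, -1], [-1/6, 0]] = [[3, -1]].

M = [[3, -1]]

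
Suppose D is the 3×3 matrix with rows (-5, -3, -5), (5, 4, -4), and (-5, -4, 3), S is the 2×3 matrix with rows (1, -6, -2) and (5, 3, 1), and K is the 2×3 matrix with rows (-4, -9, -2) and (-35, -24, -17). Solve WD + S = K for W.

W = [[1, -5, -5], [5, 2, 5]]

WD = K − S = [[-5, -3, 0], [-40, -27, -18]].
D is on the right of W, so right-multiply by D⁻¹: W = (K − S)D⁻¹.
det D = 5; the adjugate gives D⁻¹ = [[-4/5, 29/5, 32/5], [1, -8, -9], [0, -1, -1]].
W = (K − S)D⁻¹ = [[1, -5, -5], [5, 2, 5]].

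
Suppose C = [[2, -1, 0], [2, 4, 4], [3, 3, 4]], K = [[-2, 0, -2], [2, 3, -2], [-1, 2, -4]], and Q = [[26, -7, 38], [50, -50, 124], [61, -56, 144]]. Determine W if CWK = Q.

W = [[-2, 3, -5], [2, 3, -2], [-5, -5, -1]]

Isolating W: multiply by C⁻¹ from the left and K⁻¹ from the right, so W = C⁻¹QK⁻¹.
C has determinant 4; C⁻¹ = [[1, 1, -1], [1, 2, -2], [-3/2, -9/4, 5/2]].
K has determinant 2; K⁻¹ = [[-4, -2, 3], [5, 3, -4], [7/2, 2, -3]].
C⁻¹Q = [[15, -1, 18], [4, 5, -2], [1, -17, 24]].
W = (C⁻¹Q)K⁻¹ = [[-2, 3, -5], [2, 3, -2], [-5, -5, -1]].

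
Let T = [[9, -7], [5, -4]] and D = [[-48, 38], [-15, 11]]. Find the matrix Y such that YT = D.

Right-multiplying both sides by T⁻¹ gives Y = DT⁻¹.
det T = -1; the adjugate gives T⁻¹ = [[4, -7], [5, -9]].
Y = DT⁻¹ = [[-48, 38], [-15, 11]] · [[4, -7], [5, -9]] = [[-2, -6], [-5, 6]].

Y = [[-2, -6], [-5, 6]]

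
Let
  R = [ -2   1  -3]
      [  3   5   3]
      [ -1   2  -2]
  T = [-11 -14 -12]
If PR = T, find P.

P = [[1, -3, 0]]

Right-multiplying both sides by R⁻¹ gives P = TR⁻¹.
det R = 2, so R⁻¹ = [[-8, -2, 9], [3/2, 1/2, -3/2], [11/2, 3/2, -13/2]].
P = TR⁻¹ = [[-11, -14, -12]] · [[-8, -2, 9], [3/2, 1/2, -3/2], [11/2, 3/2, -13/2]] = [[1, -3, 0]].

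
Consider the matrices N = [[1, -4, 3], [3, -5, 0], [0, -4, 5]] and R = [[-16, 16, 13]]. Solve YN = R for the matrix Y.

Y = [[-4, -4, 5]]

Since N sits to the right of Y, Y = RN⁻¹.
det N = -1, so N⁻¹ = [[25, -8, -15], [15, -5, -9], [12, -4, -7]].
Y = RN⁻¹ = [[-16, 16, 13]] · [[25, -8, -15], [15, -5, -9], [12, -4, -7]] = [[-4, -4, 5]].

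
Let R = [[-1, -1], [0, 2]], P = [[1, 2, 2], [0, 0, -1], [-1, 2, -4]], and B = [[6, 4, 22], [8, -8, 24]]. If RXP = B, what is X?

X = R⁻¹BP⁻¹ (apply R⁻¹ on the left and P⁻¹ on the right).
det R = -2, so R⁻¹ = [[-1, -1/2], [0, 1/2]].
det P = 4; the adjugate gives P⁻¹ = [[1/2, 3, -1/2], [1/4, -1/2, 1/4], [0, -1, 0]].
R⁻¹B = [[-10, 0, -34], [4, -4, 12]].
X = (R⁻¹B)P⁻¹ = [[-5, 4, 5], [1, 2, -3]].

X = [[-5, 4, 5], [1, 2, -3]]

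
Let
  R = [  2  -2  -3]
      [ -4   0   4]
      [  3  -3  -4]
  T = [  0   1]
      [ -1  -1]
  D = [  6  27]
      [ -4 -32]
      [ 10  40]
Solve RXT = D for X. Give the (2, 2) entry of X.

3

Left-multiply by R⁻¹ and right-multiply by T⁻¹: X = R⁻¹DT⁻¹.
det R = -4; the adjugate gives R⁻¹ = [[-3, -1/4, 2], [1, -1/4, -1], [-3, 0, 2]].
det T = 1; the adjugate gives T⁻¹ = [[-1, -1], [1, 0]].
R⁻¹D = [[3, 7], [-3, -5], [2, -1]].
X = (R⁻¹D)T⁻¹ = [[4, -3], [-2, 3], [-3, -2]].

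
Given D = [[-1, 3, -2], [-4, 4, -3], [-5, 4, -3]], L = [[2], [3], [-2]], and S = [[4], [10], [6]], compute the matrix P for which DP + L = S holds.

DP = S − L = [[2], [7], [8]].
Since D multiplies P on the left, P = D⁻¹(S − L).
det D = 1, so D⁻¹ = [[0, 1, -1], [3, -7, 5], [4, -11, 8]].
P = D⁻¹(S − L) = [[-1], [-3], [-5]].

P = [[-1], [-3], [-5]]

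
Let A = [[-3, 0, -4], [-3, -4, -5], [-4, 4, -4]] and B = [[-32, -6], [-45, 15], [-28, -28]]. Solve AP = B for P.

A is on the left of P, so left-multiply by A⁻¹: P = A⁻¹B.
det A = 4, so A⁻¹ = [[9, -4, -4], [2, -1, -3/4], [-7, 3, 3]].
P = A⁻¹B = [[9, -4, -4], [2, -1, -3/4], [-7, 3, 3]] · [[-32, -6], [-45, 15], [-28, -28]] = [[4, -2], [2, -6], [5, 3]].

P = [[4, -2], [2, -6], [5, 3]]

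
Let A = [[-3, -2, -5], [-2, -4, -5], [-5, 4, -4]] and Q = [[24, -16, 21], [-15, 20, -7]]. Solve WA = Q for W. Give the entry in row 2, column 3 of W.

3

A is on the right of W, so right-multiply by A⁻¹: W = QA⁻¹.
det A = -2; the adjugate gives A⁻¹ = [[-18, 14, 5], [-17/2, 13/2, 5/2], [14, -11, -4]].
W = QA⁻¹ = [[24, -16, 21], [-15, 20, -7]] · [[-18, 14, 5], [-17/2, 13/2, 5/2], [14, -11, -4]] = [[-2, 1, -4], [2, -3, 3]].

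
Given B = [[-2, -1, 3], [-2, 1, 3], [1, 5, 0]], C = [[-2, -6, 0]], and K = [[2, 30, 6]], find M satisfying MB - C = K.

MB = K + C = [[0, 24, 6]].
B is on the right of M, so right-multiply by B⁻¹: M = (K + C)B⁻¹.
det B = -6, so B⁻¹ = [[5/2, -5/2, 1], [-1/2, 1/2, 0], [11/6, -3/2, 2/3]].
M = (K + C)B⁻¹ = [[-1, 3, 4]].

M = [[-1, 3, 4]]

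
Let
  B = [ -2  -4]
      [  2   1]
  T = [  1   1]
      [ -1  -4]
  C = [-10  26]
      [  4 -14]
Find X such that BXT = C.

X = [[3, 2], [4, 2]]

Left-multiply by B⁻¹ and right-multiply by T⁻¹: X = B⁻¹CT⁻¹.
B has determinant 6; B⁻¹ = [[1/6, 2/3], [-1/3, -1/3]].
det T = -3; the adjugate gives T⁻¹ = [[4/3, 1/3], [-1/3, -1/3]].
B⁻¹C = [[1, -5], [2, -4]].
X = (B⁻¹C)T⁻¹ = [[3, 2], [4, 2]].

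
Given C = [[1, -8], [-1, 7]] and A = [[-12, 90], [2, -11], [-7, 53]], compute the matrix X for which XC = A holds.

C is on the right of X, so right-multiply by C⁻¹: X = AC⁻¹.
det C = -1, so C⁻¹ = [[-7, -8], [-1, -1]].
X = AC⁻¹ = [[-12, 90], [2, -11], [-7, 53]] · [[-7, -8], [-1, -1]] = [[-6, 6], [-3, -5], [-4, 3]].

X = [[-6, 6], [-3, -5], [-4, 3]]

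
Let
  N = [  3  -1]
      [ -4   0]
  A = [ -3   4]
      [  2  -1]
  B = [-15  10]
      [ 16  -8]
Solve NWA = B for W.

W = [[0, -2], [-1, 0]]

Isolating W: multiply by N⁻¹ from the left and A⁻¹ from the right, so W = N⁻¹BA⁻¹.
det N = -4; the adjugate gives N⁻¹ = [[0, -1/4], [-1, -3/4]].
A has determinant -5; A⁻¹ = [[1/5, 4/5], [2/5, 3/5]].
N⁻¹B = [[-4, 2], [3, -4]].
W = (N⁻¹B)A⁻¹ = [[0, -2], [-1, 0]].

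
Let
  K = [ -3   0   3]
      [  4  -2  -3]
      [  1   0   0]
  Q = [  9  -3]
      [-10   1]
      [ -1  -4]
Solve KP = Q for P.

P = [[-1, -4], [0, -1], [2, -5]]

Left-multiplying both sides by K⁻¹ gives P = K⁻¹Q.
det K = 6; the adjugate gives K⁻¹ = [[0, 0, 1], [-1/2, -1/2, 1/2], [1/3, 0, 1]].
P = K⁻¹Q = [[0, 0, 1], [-1/2, -1/2, 1/2], [1/3, 0, 1]] · [[9, -3], [-10, 1], [-1, -4]] = [[-1, -4], [0, -1], [2, -5]].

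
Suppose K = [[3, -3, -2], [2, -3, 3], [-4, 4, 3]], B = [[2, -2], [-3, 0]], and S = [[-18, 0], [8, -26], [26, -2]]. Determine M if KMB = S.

M = K⁻¹SB⁻¹ (apply K⁻¹ on the left and B⁻¹ on the right).
K has determinant -1; K⁻¹ = [[21, -1, 15], [18, -1, 13], [4, 0, 3]].
det B = -6, so B⁻¹ = [[0, -1/3], [-1/2, -1/3]].
K⁻¹S = [[4, -4], [6, 0], [6, -6]].
M = (K⁻¹S)B⁻¹ = [[2, 0], [0, -2], [3, 0]].

M = [[2, 0], [0, -2], [3, 0]]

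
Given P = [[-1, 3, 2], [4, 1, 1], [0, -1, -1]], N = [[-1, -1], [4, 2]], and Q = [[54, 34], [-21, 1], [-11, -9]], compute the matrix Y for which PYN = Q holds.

Y = [[-4, -3], [-4, 5], [-3, -4]]

Left-multiply by P⁻¹ and right-multiply by N⁻¹: Y = P⁻¹QN⁻¹.
det P = 4, so P⁻¹ = [[0, 1/4, 1/4], [1, 1/4, 9/4], [-1, -1/4, -13/4]].
det N = 2, so N⁻¹ = [[1, 1/2], [-2, -1/2]].
P⁻¹Q = [[-8, -2], [24, 14], [-13, -5]].
Y = (P⁻¹Q)N⁻¹ = [[-4, -3], [-4, 5], [-3, -4]].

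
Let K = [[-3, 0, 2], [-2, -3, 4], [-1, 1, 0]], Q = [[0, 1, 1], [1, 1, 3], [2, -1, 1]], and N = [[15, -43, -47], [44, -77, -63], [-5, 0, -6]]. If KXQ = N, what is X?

X = [[1, 5, -3], [0, 4, -5], [-2, -2, 4]]

Isolating X: multiply by K⁻¹ from the left and Q⁻¹ from the right, so X = K⁻¹NQ⁻¹.
det K = 2, so K⁻¹ = [[-2, 1, 3], [-2, 1, 4], [-5/2, 3/2, 9/2]].
Q has determinant 2; Q⁻¹ = [[2, -1, 1], [5/2, -1, 1/2], [-3/2, 1, -1/2]].
K⁻¹N = [[-1, 9, 13], [-6, 9, 7], [6, -8, -4]].
X = (K⁻¹N)Q⁻¹ = [[1, 5, -3], [0, 4, -5], [-2, -2, 4]].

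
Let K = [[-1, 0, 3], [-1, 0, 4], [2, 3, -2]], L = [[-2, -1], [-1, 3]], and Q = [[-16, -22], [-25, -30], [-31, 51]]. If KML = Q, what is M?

Isolating M: multiply by K⁻¹ from the left and L⁻¹ from the right, so M = K⁻¹QL⁻¹.
det K = 3; the adjugate gives K⁻¹ = [[-4, 3, 0], [2, -4/3, 1/3], [-1, 1, 0]].
L has determinant -7; L⁻¹ = [[-3/7, -1/7], [-1/7, 2/7]].
K⁻¹Q = [[-11, -2], [-9, 13], [-9, -8]].
M = (K⁻¹Q)L⁻¹ = [[5, 1], [2, 5], [5, -1]].

M = [[5, 1], [2, 5], [5, -1]]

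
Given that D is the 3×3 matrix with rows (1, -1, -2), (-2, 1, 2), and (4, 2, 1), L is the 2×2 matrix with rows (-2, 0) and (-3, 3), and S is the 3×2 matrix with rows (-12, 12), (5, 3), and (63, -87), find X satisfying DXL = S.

Isolating X: multiply by D⁻¹ from the left and L⁻¹ from the right, so X = D⁻¹SL⁻¹.
det D = 3, so D⁻¹ = [[-1, -1, 0], [10/3, 3, 2/3], [-8/3, -2, -1/3]].
det L = -6; the adjugate gives L⁻¹ = [[-1/2, 0], [-1/2, 1/3]].
D⁻¹S = [[7, -15], [17, -9], [1, -9]].
X = (D⁻¹S)L⁻¹ = [[4, -5], [-4, -3], [4, -3]].

X = [[4, -5], [-4, -3], [4, -3]]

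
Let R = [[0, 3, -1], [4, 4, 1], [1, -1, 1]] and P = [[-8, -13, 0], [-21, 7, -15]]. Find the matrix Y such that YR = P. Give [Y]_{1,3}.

Right-multiplying both sides by R⁻¹ gives Y = PR⁻¹.
R has determinant -1; R⁻¹ = [[-5, 2, -7], [3, -1, 4], [8, -3, 12]].
Y = PR⁻¹ = [[-8, -13, 0], [-21, 7, -15]] · [[-5, 2, -7], [3, -1, 4], [8, -3, 12]] = [[1, -3, 4], [6, -4, -5]].

4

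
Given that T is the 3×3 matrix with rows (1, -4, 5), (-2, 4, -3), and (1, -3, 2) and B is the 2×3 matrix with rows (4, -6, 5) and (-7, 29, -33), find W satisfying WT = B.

W = [[0, -3, -2], [-6, -1, -3]]

T is on the right of W, so right-multiply by T⁻¹: W = BT⁻¹.
T has determinant 5; T⁻¹ = [[-1/5, -7/5, -8/5], [1/5, -3/5, -7/5], [2/5, -1/5, -4/5]].
W = BT⁻¹ = [[4, -6, 5], [-7, 29, -33]] · [[-1/5, -7/5, -8/5], [1/5, -3/5, -7/5], [2/5, -1/5, -4/5]] = [[0, -3, -2], [-6, -1, -3]].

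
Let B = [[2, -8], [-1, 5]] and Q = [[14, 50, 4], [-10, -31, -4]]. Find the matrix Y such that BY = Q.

Left-multiplying both sides by B⁻¹ gives Y = B⁻¹Q.
det B = 2, so B⁻¹ = [[5/2, 4], [1/2, 1]].
Y = B⁻¹Q = [[5/2, 4], [1/2, 1]] · [[14, 50, 4], [-10, -31, -4]] = [[-5, 1, -6], [-3, -6, -2]].

Y = [[-5, 1, -6], [-3, -6, -2]]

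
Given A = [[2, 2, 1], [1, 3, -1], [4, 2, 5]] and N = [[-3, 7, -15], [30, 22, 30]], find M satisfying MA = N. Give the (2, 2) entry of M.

A is on the right of M, so right-multiply by A⁻¹: M = NA⁻¹.
A has determinant 6; A⁻¹ = [[17/6, -4/3, -5/6], [-3/2, 1, 1/2], [-5/3, 2/3, 2/3]].
M = NA⁻¹ = [[-3, 7, -15], [30, 22, 30]] · [[17/6, -4/3, -5/6], [-3/2, 1, 1/2], [-5/3, 2/3, 2/3]] = [[6, 1, -4], [2, 2, 6]].

2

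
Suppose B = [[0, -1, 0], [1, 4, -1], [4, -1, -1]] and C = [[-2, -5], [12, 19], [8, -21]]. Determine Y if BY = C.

Left-multiplying both sides by B⁻¹ gives Y = B⁻¹C.
det B = 3, so B⁻¹ = [[-5/3, -1/3, 1/3], [-1, 0, 0], [-17/3, -4/3, 1/3]].
Y = B⁻¹C = [[-5/3, -1/3, 1/3], [-1, 0, 0], [-17/3, -4/3, 1/3]] · [[-2, -5], [12, 19], [8, -21]] = [[2, -5], [2, 5], [-2, -4]].

Y = [[2, -5], [2, 5], [-2, -4]]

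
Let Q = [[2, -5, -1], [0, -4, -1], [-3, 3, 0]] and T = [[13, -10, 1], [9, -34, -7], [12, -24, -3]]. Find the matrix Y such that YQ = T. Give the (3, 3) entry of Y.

-4

Q is on the right of Y, so right-multiply by Q⁻¹: Y = TQ⁻¹.
det Q = 3; the adjugate gives Q⁻¹ = [[1, -1, 1/3], [1, -1, 2/3], [-4, 3, -8/3]].
Y = TQ⁻¹ = [[13, -10, 1], [9, -34, -7], [12, -24, -3]] · [[1, -1, 1/3], [1, -1, 2/3], [-4, 3, -8/3]] = [[-1, 0, -5], [3, 4, -1], [0, 3, -4]].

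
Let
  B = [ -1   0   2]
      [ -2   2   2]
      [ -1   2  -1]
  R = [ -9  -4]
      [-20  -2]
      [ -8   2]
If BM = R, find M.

M = [[3, 4], [-4, 3], [-3, 0]]

Since B multiplies M on the left, M = B⁻¹R.
det B = 2, so B⁻¹ = [[-3, 2, -2], [-2, 3/2, -1], [-1, 1, -1]].
M = B⁻¹R = [[-3, 2, -2], [-2, 3/2, -1], [-1, 1, -1]] · [[-9, -4], [-20, -2], [-8, 2]] = [[3, 4], [-4, 3], [-3, 0]].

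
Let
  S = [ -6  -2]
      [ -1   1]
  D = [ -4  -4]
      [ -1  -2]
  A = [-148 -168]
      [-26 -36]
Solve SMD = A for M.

Left-multiply by S⁻¹ and right-multiply by D⁻¹: M = S⁻¹AD⁻¹.
det S = -8; the adjugate gives S⁻¹ = [[-1/8, -1/4], [-1/8, 3/4]].
det D = 4; the adjugate gives D⁻¹ = [[-1/2, 1], [1/4, -1]].
S⁻¹A = [[25, 30], [-1, -6]].
M = (S⁻¹A)D⁻¹ = [[-5, -5], [-1, 5]].

M = [[-5, -5], [-1, 5]]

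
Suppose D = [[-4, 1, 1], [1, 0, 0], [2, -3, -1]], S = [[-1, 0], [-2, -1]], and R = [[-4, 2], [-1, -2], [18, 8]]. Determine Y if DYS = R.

Left-multiply by D⁻¹ and right-multiply by S⁻¹: Y = D⁻¹RS⁻¹.
D has determinant -2; D⁻¹ = [[0, 1, 0], [-1/2, -1, -1/2], [3/2, 5, 1/2]].
det S = 1; the adjugate gives S⁻¹ = [[-1, 0], [2, -1]].
D⁻¹R = [[-1, -2], [-6, -3], [-2, -3]].
Y = (D⁻¹R)S⁻¹ = [[-3, 2], [0, 3], [-4, 3]].

Y = [[-3, 2], [0, 3], [-4, 3]]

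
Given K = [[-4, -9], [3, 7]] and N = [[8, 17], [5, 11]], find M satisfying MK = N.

M = [[-5, -4], [-2, -1]]

K is on the right of M, so right-multiply by K⁻¹: M = NK⁻¹.
det K = -1, so K⁻¹ = [[-7, -9], [3, 4]].
M = NK⁻¹ = [[8, 17], [5, 11]] · [[-7, -9], [3, 4]] = [[-5, -4], [-2, -1]].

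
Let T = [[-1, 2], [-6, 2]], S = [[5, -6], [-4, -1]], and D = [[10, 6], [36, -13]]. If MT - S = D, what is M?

M = [[3, -3], [-2, -5]]

MT = D + S = [[15, 0], [32, -14]].
T is on the right of M, so right-multiply by T⁻¹: M = (D + S)T⁻¹.
T has determinant 10; T⁻¹ = [[1/5, -1/5], [3/5, -1/10]].
M = (D + S)T⁻¹ = [[3, -3], [-2, -5]].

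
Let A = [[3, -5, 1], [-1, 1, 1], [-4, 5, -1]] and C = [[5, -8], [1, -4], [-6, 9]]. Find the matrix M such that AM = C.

M = [[1, -1], [0, 0], [2, -5]]

Left-multiplying both sides by A⁻¹ gives M = A⁻¹C.
det A = 6, so A⁻¹ = [[-1, 0, -1], [-5/6, 1/6, -2/3], [-1/6, 5/6, -1/3]].
M = A⁻¹C = [[-1, 0, -1], [-5/6, 1/6, -2/3], [-1/6, 5/6, -1/3]] · [[5, -8], [1, -4], [-6, 9]] = [[1, -1], [0, 0], [2, -5]].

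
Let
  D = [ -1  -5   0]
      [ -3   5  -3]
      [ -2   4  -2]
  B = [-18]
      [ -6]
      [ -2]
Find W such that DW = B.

Since D multiplies W on the left, W = D⁻¹B.
det D = -2, so D⁻¹ = [[-1, 5, -15/2], [0, -1, 3/2], [1, -7, 10]].
W = D⁻¹B = [[-1, 5, -15/2], [0, -1, 3/2], [1, -7, 10]] · [[-18], [-6], [-2]] = [[3], [3], [4]].

W = [[3], [3], [4]]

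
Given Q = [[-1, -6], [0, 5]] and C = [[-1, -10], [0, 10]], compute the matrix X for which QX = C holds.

X = [[1, -2], [0, 2]]

Q is on the left of X, so left-multiply by Q⁻¹: X = Q⁻¹C.
Q has determinant -5; Q⁻¹ = [[-1, -6/5], [0, 1/5]].
X = Q⁻¹C = [[-1, -6/5], [0, 1/5]] · [[-1, -10], [0, 10]] = [[1, -2], [0, 2]].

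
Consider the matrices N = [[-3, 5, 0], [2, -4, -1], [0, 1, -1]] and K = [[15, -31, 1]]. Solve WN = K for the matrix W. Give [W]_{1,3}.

Since N sits to the right of W, W = KN⁻¹.
N has determinant -5; N⁻¹ = [[-1, -1, 1], [-2/5, -3/5, 3/5], [-2/5, -3/5, -2/5]].
W = KN⁻¹ = [[15, -31, 1]] · [[-1, -1, 1], [-2/5, -3/5, 3/5], [-2/5, -3/5, -2/5]] = [[-3, 3, -4]].

-4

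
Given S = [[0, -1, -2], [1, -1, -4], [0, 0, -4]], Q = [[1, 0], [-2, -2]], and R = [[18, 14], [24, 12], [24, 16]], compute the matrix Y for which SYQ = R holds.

Y = [[4, 5], [0, 3], [-2, 2]]

Isolating Y: multiply by S⁻¹ from the left and Q⁻¹ from the right, so Y = S⁻¹RQ⁻¹.
det S = -4; the adjugate gives S⁻¹ = [[-1, 1, -1/2], [-1, 0, 1/2], [0, 0, -1/4]].
det Q = -2; the adjugate gives Q⁻¹ = [[1, 0], [-1, -1/2]].
S⁻¹R = [[-6, -10], [-6, -6], [-6, -4]].
Y = (S⁻¹R)Q⁻¹ = [[4, 5], [0, 3], [-2, 2]].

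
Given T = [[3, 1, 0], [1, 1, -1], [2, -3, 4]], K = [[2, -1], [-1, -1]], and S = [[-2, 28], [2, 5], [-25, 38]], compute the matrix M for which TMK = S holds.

M = [[-5, -5], [5, -3], [1, -4]]

Isolating M: multiply by T⁻¹ from the left and K⁻¹ from the right, so M = T⁻¹SK⁻¹.
T has determinant -3; T⁻¹ = [[-1/3, 4/3, 1/3], [2, -4, -1], [5/3, -11/3, -2/3]].
det K = -3, so K⁻¹ = [[1/3, -1/3], [-1/3, -2/3]].
T⁻¹S = [[-5, 10], [13, -2], [6, 3]].
M = (T⁻¹S)K⁻¹ = [[-5, -5], [5, -3], [1, -4]].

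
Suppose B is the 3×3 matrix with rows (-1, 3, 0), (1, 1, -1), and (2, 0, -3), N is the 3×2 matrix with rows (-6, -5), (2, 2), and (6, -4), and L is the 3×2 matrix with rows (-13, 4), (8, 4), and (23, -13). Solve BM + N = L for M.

M = [[4, 3], [-1, 4], [-3, 5]]

BM = L − N = [[-7, 9], [6, 2], [17, -9]].
Since B multiplies M on the left, M = B⁻¹(L − N).
det B = 6; the adjugate gives B⁻¹ = [[-1/2, 3/2, -1/2], [1/6, 1/2, -1/6], [-1/3, 1, -2/3]].
M = B⁻¹(L − N) = [[4, 3], [-1, 4], [-3, 5]].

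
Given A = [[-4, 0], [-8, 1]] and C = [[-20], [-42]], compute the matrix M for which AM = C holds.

A is on the left of M, so left-multiply by A⁻¹: M = A⁻¹C.
det A = -4, so A⁻¹ = [[-1/4, 0], [-2, 1]].
M = A⁻¹C = [[-1/4, 0], [-2, 1]] · [[-20], [-42]] = [[5], [-2]].

M = [[5], [-2]]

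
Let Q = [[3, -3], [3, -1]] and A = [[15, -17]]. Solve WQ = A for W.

Since Q sits to the right of W, W = AQ⁻¹.
Q has determinant 6; Q⁻¹ = [[-1/6, 1/2], [-1/2, 1/2]].
W = AQ⁻¹ = [[15, -17]] · [[-1/6, 1/2], [-1/2, 1/2]] = [[6, -1]].

W = [[6, -1]]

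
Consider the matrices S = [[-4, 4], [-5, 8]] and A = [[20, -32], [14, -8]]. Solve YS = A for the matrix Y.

Y = [[0, -4], [-6, 2]]

Since S sits to the right of Y, Y = AS⁻¹.
det S = -12; the adjugate gives S⁻¹ = [[-2/3, 1/3], [-5/12, 1/3]].
Y = AS⁻¹ = [[20, -32], [14, -8]] · [[-2/3, 1/3], [-5/12, 1/3]] = [[0, -4], [-6, 2]].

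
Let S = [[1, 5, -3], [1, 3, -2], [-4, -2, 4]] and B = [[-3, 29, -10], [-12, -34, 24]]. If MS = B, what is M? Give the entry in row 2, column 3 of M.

1

Right-multiplying both sides by S⁻¹ gives M = BS⁻¹.
det S = -2; the adjugate gives S⁻¹ = [[-4, 7, 1/2], [-2, 4, 1/2], [-5, 9, 1]].
M = BS⁻¹ = [[-3, 29, -10], [-12, -34, 24]] · [[-4, 7, 1/2], [-2, 4, 1/2], [-5, 9, 1]] = [[4, 5, 3], [-4, -4, 1]].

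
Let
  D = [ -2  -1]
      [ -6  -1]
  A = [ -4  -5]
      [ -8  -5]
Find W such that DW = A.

W = [[1, 0], [2, 5]]

Since D multiplies W on the left, W = D⁻¹A.
det D = -4; the adjugate gives D⁻¹ = [[1/4, -1/4], [-3/2, 1/2]].
W = D⁻¹A = [[1/4, -1/4], [-3/2, 1/2]] · [[-4, -5], [-8, -5]] = [[1, 0], [2, 5]].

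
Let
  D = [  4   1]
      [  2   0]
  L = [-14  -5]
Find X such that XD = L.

X = [[-5, 3]]

D is on the right of X, so right-multiply by D⁻¹: X = LD⁻¹.
det D = -2; the adjugate gives D⁻¹ = [[0, 1/2], [1, -2]].
X = LD⁻¹ = [[-14, -5]] · [[0, 1/2], [1, -2]] = [[-5, 3]].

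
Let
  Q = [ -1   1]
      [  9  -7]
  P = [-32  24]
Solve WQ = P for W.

W = [[-4, -4]]

Q is on the right of W, so right-multiply by Q⁻¹: W = PQ⁻¹.
det Q = -2, so Q⁻¹ = [[7/2, 1/2], [9/2, 1/2]].
W = PQ⁻¹ = [[-32, 24]] · [[7/2, 1/2], [9/2, 1/2]] = [[-4, -4]].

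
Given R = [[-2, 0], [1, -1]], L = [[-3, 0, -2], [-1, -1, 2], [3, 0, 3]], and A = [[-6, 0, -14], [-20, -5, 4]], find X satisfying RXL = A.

Isolating X: multiply by R⁻¹ from the left and L⁻¹ from the right, so X = R⁻¹AL⁻¹.
R has determinant 2; R⁻¹ = [[-1/2, 0], [-1/2, -1]].
det L = 3; the adjugate gives L⁻¹ = [[-1, 0, -2/3], [3, -1, 8/3], [1, 0, 1]].
R⁻¹A = [[3, 0, 7], [23, 5, 3]].
X = (R⁻¹A)L⁻¹ = [[4, 0, 5], [-5, -5, 1]].

X = [[4, 0, 5], [-5, -5, 1]]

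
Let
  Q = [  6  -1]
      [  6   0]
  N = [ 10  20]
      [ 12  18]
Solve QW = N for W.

W = [[2, 3], [2, -2]]

Q is on the left of W, so left-multiply by Q⁻¹: W = Q⁻¹N.
det Q = 6; the adjugate gives Q⁻¹ = [[0, 1/6], [-1, 1]].
W = Q⁻¹N = [[0, 1/6], [-1, 1]] · [[10, 20], [12, 18]] = [[2, 3], [2, -2]].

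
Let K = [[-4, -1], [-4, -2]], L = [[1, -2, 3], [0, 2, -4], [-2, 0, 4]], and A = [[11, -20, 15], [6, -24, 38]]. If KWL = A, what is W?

W = [[2, 4, 3], [-5, -3, -5]]

Left-multiply by K⁻¹ and right-multiply by L⁻¹: W = K⁻¹AL⁻¹.
K has determinant 4; K⁻¹ = [[-1/2, 1/4], [1, -1]].
det L = 4, so L⁻¹ = [[2, 2, 1/2], [2, 5/2, 1], [1, 1, 1/2]].
K⁻¹A = [[-4, 4, 2], [5, 4, -23]].
W = (K⁻¹A)L⁻¹ = [[2, 4, 3], [-5, -3, -5]].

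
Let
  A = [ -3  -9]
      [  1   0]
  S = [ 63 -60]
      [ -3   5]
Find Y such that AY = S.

Y = [[-3, 5], [-6, 5]]

A is on the left of Y, so left-multiply by A⁻¹: Y = A⁻¹S.
det A = 9; the adjugate gives A⁻¹ = [[0, 1], [-1/9, -1/3]].
Y = A⁻¹S = [[0, 1], [-1/9, -1/3]] · [[63, -60], [-3, 5]] = [[-3, 5], [-6, 5]].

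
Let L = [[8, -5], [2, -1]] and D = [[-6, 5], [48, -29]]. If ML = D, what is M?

M = [[-2, 5], [5, 4]]

Right-multiplying both sides by L⁻¹ gives M = DL⁻¹.
L has determinant 2; L⁻¹ = [[-1/2, 5/2], [-1, 4]].
M = DL⁻¹ = [[-6, 5], [48, -29]] · [[-1/2, 5/2], [-1, 4]] = [[-2, 5], [5, 4]].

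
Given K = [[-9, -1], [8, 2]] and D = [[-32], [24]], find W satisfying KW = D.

W = [[4], [-4]]

K is on the left of W, so left-multiply by K⁻¹: W = K⁻¹D.
det K = -10, so K⁻¹ = [[-1/5, -1/10], [4/5, 9/10]].
W = K⁻¹D = [[-1/5, -1/10], [4/5, 9/10]] · [[-32], [24]] = [[4], [-4]].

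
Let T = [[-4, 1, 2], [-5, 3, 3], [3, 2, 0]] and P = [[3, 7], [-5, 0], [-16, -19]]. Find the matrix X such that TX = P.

Left-multiplying both sides by T⁻¹ gives X = T⁻¹P.
det T = -5, so T⁻¹ = [[6/5, -4/5, 3/5], [-9/5, 6/5, -2/5], [19/5, -11/5, 7/5]].
X = T⁻¹P = [[6/5, -4/5, 3/5], [-9/5, 6/5, -2/5], [19/5, -11/5, 7/5]] · [[3, 7], [-5, 0], [-16, -19]] = [[-2, -3], [-5, -5], [0, 0]].

X = [[-2, -3], [-5, -5], [0, 0]]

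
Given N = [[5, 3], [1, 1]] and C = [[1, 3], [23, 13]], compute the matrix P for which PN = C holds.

Since N sits to the right of P, P = CN⁻¹.
det N = 2; the adjugate gives N⁻¹ = [[1/2, -3/2], [-1/2, 5/2]].
P = CN⁻¹ = [[1, 3], [23, 13]] · [[1/2, -3/2], [-1/2, 5/2]] = [[-1, 6], [5, -2]].

P = [[-1, 6], [5, -2]]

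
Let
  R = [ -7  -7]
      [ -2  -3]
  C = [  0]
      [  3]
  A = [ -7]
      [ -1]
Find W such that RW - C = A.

W = [[5], [-4]]

RW = A + C = [[-7], [2]].
Left-multiplying both sides by R⁻¹ gives W = R⁻¹(A + C).
R has determinant 7; R⁻¹ = [[-3/7, 1], [2/7, -1]].
W = R⁻¹(A + C) = [[5], [-4]].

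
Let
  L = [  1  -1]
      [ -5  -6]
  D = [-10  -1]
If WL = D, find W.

W = [[-5, 1]]

Right-multiplying both sides by L⁻¹ gives W = DL⁻¹.
det L = -11; the adjugate gives L⁻¹ = [[6/11, -1/11], [-5/11, -1/11]].
W = DL⁻¹ = [[-10, -1]] · [[6/11, -1/11], [-5/11, -1/11]] = [[-5, 1]].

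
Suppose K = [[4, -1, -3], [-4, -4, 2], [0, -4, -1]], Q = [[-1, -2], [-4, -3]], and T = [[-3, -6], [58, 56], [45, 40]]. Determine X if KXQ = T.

X = [[-1, 2], [2, 2], [-3, 2]]

X = K⁻¹TQ⁻¹ (apply K⁻¹ on the left and Q⁻¹ on the right).
det K = 4, so K⁻¹ = [[3, 11/4, -7/2], [-1, -1, 1], [4, 4, -5]].
det Q = -5, so Q⁻¹ = [[3/5, -2/5], [-4/5, 1/5]].
K⁻¹T = [[-7, -4], [-10, -10], [-5, 0]].
X = (K⁻¹T)Q⁻¹ = [[-1, 2], [2, 2], [-3, 2]].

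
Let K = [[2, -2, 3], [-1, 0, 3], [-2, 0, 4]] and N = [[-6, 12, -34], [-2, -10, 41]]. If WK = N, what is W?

Right-multiplying both sides by K⁻¹ gives W = NK⁻¹.
det K = 4; the adjugate gives K⁻¹ = [[0, 2, -3/2], [-1/2, 7/2, -9/4], [0, 1, -1/2]].
W = NK⁻¹ = [[-6, 12, -34], [-2, -10, 41]] · [[0, 2, -3/2], [-1/2, 7/2, -9/4], [0, 1, -1/2]] = [[-6, -4, -1], [5, 2, 5]].

W = [[-6, -4, -1], [5, 2, 5]]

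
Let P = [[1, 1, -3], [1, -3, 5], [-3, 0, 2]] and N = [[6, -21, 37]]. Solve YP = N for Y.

Y = [[-3, 6, -1]]

P is on the right of Y, so right-multiply by P⁻¹: Y = NP⁻¹.
det P = 4, so P⁻¹ = [[-3/2, -1/2, -1], [-17/4, -7/4, -2], [-9/4, -3/4, -1]].
Y = NP⁻¹ = [[6, -21, 37]] · [[-3/2, -1/2, -1], [-17/4, -7/4, -2], [-9/4, -3/4, -1]] = [[-3, 6, -1]].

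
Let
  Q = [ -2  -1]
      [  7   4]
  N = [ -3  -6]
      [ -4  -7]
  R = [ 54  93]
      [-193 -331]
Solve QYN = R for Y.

Y = [[1, 5], [-4, 5]]

Y = Q⁻¹RN⁻¹ (apply Q⁻¹ on the left and N⁻¹ on the right).
det Q = -1, so Q⁻¹ = [[-4, -1], [7, 2]].
N has determinant -3; N⁻¹ = [[7/3, -2], [-4/3, 1]].
Q⁻¹R = [[-23, -41], [-8, -11]].
Y = (Q⁻¹R)N⁻¹ = [[1, 5], [-4, 5]].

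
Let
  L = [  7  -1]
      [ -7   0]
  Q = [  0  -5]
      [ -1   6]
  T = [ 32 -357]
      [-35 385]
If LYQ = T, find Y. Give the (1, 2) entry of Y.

-5

Left-multiply by L⁻¹ and right-multiply by Q⁻¹: Y = L⁻¹TQ⁻¹.
det L = -7, so L⁻¹ = [[0, -1/7], [-1, -1]].
det Q = -5; the adjugate gives Q⁻¹ = [[-6/5, -1], [-1/5, 0]].
L⁻¹T = [[5, -55], [3, -28]].
Y = (L⁻¹T)Q⁻¹ = [[5, -5], [2, -3]].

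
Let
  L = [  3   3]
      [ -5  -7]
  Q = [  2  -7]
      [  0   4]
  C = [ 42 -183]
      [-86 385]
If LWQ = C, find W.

Isolating W: multiply by L⁻¹ from the left and Q⁻¹ from the right, so W = L⁻¹CQ⁻¹.
L has determinant -6; L⁻¹ = [[7/6, 1/2], [-5/6, -1/2]].
Q has determinant 8; Q⁻¹ = [[1/2, 7/8], [0, 1/4]].
L⁻¹C = [[6, -21], [8, -40]].
W = (L⁻¹C)Q⁻¹ = [[3, 0], [4, -3]].

W = [[3, 0], [4, -3]]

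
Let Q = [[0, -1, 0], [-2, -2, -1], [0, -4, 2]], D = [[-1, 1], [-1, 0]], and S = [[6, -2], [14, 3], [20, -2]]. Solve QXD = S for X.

Left-multiply by Q⁻¹ and right-multiply by D⁻¹: X = Q⁻¹SD⁻¹.
det Q = -4; the adjugate gives Q⁻¹ = [[2, -1/2, -1/4], [-1, 0, 0], [-2, 0, 1/2]].
det D = 1; the adjugate gives D⁻¹ = [[0, -1], [1, -1]].
Q⁻¹S = [[0, -5], [-6, 2], [-2, 3]].
X = (Q⁻¹S)D⁻¹ = [[-5, 5], [2, 4], [3, -1]].

X = [[-5, 5], [2, 4], [3, -1]]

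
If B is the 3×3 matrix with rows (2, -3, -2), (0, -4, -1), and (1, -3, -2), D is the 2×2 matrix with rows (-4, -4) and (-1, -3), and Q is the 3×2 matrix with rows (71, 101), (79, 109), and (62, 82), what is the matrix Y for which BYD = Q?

Y = B⁻¹QD⁻¹ (apply B⁻¹ on the left and D⁻¹ on the right).
B has determinant 5; B⁻¹ = [[1, 0, -1], [-1/5, -2/5, 2/5], [4/5, 3/5, -8/5]].
det D = 8, so D⁻¹ = [[-3/8, 1/2], [1/8, -1/2]].
B⁻¹Q = [[9, 19], [-21, -31], [5, 15]].
Y = (B⁻¹Q)D⁻¹ = [[-1, -5], [4, 5], [0, -5]].

Y = [[-1, -5], [4, 5], [0, -5]]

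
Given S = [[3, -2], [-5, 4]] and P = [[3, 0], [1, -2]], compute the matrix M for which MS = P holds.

Since S sits to the right of M, M = PS⁻¹.
det S = 2; the adjugate gives S⁻¹ = [[2, 1], [5/2, 3/2]].
M = PS⁻¹ = [[3, 0], [1, -2]] · [[2, 1], [5/2, 3/2]] = [[6, 3], [-3, -2]].

M = [[6, 3], [-3, -2]]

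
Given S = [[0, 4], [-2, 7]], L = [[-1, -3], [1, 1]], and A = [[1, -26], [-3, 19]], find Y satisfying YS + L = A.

Y = [[-4, -1], [1, 2]]

YS = A − L = [[2, -23], [-4, 18]].
Since S sits to the right of Y, Y = (A − L)S⁻¹.
S has determinant 8; S⁻¹ = [[7/8, -1/2], [1/4, 0]].
Y = (A − L)S⁻¹ = [[-4, -1], [1, 2]].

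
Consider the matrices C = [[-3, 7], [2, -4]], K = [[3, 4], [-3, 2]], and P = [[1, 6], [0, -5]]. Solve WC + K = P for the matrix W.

W = [[-2, -4], [-1, 0]]

WC = P − K = [[-2, 2], [3, -7]].
Right-multiplying both sides by C⁻¹ gives W = (P − K)C⁻¹.
det C = -2; the adjugate gives C⁻¹ = [[2, 7/2], [1, 3/2]].
W = (P − K)C⁻¹ = [[-2, -4], [-1, 0]].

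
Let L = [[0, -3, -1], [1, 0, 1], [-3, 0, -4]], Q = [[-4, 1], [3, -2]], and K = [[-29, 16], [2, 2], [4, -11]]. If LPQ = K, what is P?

P = [[-3, 0], [-1, 3], [1, -2]]

Isolating P: multiply by L⁻¹ from the left and Q⁻¹ from the right, so P = L⁻¹KQ⁻¹.
det L = -3; the adjugate gives L⁻¹ = [[0, 4, 1], [-1/3, 1, 1/3], [0, -3, -1]].
det Q = 5; the adjugate gives Q⁻¹ = [[-2/5, -1/5], [-3/5, -4/5]].
L⁻¹K = [[12, -3], [13, -7], [-10, 5]].
P = (L⁻¹K)Q⁻¹ = [[-3, 0], [-1, 3], [1, -2]].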